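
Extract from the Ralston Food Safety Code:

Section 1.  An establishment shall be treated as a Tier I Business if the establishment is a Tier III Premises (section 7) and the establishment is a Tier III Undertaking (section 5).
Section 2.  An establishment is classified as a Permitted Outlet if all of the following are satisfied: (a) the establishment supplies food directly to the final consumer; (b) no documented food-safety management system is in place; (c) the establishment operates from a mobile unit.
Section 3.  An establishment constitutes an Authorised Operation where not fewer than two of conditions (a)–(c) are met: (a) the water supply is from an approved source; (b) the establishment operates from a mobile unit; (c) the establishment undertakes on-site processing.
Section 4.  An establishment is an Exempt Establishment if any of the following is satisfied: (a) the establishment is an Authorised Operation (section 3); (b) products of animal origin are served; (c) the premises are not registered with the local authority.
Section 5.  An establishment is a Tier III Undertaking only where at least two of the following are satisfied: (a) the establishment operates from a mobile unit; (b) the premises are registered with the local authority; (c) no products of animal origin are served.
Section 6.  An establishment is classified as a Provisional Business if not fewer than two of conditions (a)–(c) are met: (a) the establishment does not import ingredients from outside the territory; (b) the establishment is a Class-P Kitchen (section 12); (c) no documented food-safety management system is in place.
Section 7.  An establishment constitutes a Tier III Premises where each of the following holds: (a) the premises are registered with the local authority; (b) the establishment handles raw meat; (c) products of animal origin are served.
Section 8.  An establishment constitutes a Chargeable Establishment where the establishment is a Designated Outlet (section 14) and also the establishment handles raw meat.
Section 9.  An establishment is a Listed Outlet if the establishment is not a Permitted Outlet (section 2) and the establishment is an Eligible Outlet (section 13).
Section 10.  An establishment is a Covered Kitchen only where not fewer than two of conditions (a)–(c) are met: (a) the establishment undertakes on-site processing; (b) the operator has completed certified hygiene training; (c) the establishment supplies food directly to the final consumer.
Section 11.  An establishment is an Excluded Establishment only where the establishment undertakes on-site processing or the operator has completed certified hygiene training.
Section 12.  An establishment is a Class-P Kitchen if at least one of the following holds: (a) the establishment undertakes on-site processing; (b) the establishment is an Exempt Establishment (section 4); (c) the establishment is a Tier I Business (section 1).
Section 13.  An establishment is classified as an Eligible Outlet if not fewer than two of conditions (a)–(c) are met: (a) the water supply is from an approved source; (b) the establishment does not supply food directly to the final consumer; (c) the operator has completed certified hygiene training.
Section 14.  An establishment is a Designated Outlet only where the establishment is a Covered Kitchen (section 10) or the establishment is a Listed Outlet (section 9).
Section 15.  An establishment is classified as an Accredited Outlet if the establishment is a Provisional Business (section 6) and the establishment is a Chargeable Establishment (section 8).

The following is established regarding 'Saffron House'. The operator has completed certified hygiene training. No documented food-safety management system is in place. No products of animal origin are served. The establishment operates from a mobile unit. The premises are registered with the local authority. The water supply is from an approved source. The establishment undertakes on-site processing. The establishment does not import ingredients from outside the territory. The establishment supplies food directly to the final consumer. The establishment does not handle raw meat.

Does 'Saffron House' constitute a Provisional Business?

Under section 3: the water supply is from an approved source? yes; the establishment operates from a mobile unit? yes; the establishment undertakes on-site processing? yes — 3 of 3 hold (need ≥2) → satisfied.
Under section 4: Authorised Operation (section 3)? yes; or products of animal origin are served? no; or the premises are not registered with the local authority? no. So the establishment is an Exempt Establishment.
Under section 7: the premises are registered with the local authority? yes; and the establishment handles raw meat? no; and products of animal origin are served? no. So the establishment is not a Tier III Premises.
Under section 5: the establishment operates from a mobile unit? yes; the premises are registered with the local authority? yes; no products of animal origin are served? yes — 3 of 3 hold (need ≥2) → satisfied.
Under section 1: Tier III Premises (section 7)? no; and Tier III Undertaking (section 5)? yes. So the establishment is not a Tier I Business.
Under section 12: the establishment undertakes on-site processing? yes; or Exempt Establishment (section 4)? yes; or Tier I Business (section 1)? no. So the establishment is a Class-P Kitchen.
Under section 6: the establishment does not import ingredients from outside the territory? yes; Class-P Kitchen (section 12)? yes; no documented food-safety management system is in place? yes — 3 of 3 hold (need ≥2) → satisfied.

Yes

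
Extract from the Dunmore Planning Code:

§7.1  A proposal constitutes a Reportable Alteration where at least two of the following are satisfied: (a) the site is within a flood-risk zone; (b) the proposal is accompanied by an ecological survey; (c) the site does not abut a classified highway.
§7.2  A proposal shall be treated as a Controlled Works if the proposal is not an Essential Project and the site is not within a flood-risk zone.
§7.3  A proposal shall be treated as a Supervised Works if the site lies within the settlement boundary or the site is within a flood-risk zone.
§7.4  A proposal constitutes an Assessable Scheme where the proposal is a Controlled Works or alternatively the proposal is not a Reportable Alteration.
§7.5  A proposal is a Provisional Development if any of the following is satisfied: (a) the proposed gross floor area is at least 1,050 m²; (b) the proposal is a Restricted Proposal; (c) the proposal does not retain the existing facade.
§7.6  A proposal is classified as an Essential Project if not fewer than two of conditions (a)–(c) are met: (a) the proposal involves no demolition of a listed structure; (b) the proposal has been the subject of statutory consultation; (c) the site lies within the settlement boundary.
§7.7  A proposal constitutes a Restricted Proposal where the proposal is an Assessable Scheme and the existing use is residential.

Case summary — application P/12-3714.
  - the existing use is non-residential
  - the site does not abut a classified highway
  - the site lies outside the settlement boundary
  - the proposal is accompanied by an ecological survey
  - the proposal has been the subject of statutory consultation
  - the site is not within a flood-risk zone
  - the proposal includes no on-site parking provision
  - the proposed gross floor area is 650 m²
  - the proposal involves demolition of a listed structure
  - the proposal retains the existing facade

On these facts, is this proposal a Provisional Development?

No

Under §7.6: the proposal involves no demolition of a listed structure? no; the proposal has been the subject of statutory consultation? yes; the site lies within the settlement boundary? no — 1 of 3 hold (need ≥2) → not satisfied.
Under §7.2: not an Essential Project (§7.6)? yes; and the site is not within a flood-risk zone? yes. So the proposal is a Controlled Works.
Under §7.1: the site is within a flood-risk zone? no; the proposal is accompanied by an ecological survey? yes; the site does not abut a classified highway? yes — 2 of 3 hold (need ≥2) → satisfied.
Under §7.4: Controlled Works (§7.2)? yes; or not a Reportable Alteration (§7.1)? no. So the proposal is an Assessable Scheme.
Under §7.7: Assessable Scheme (§7.4)? yes; and the existing use is residential? no. So the proposal is not a Restricted Proposal.
Under §7.5: proposed gross floor area: 650 m² ≥ 1,050 m²? no; or Restricted Proposal (§7.7)? no; or the proposal does not retain the existing facade? no. So the proposal is not a Provisional Development.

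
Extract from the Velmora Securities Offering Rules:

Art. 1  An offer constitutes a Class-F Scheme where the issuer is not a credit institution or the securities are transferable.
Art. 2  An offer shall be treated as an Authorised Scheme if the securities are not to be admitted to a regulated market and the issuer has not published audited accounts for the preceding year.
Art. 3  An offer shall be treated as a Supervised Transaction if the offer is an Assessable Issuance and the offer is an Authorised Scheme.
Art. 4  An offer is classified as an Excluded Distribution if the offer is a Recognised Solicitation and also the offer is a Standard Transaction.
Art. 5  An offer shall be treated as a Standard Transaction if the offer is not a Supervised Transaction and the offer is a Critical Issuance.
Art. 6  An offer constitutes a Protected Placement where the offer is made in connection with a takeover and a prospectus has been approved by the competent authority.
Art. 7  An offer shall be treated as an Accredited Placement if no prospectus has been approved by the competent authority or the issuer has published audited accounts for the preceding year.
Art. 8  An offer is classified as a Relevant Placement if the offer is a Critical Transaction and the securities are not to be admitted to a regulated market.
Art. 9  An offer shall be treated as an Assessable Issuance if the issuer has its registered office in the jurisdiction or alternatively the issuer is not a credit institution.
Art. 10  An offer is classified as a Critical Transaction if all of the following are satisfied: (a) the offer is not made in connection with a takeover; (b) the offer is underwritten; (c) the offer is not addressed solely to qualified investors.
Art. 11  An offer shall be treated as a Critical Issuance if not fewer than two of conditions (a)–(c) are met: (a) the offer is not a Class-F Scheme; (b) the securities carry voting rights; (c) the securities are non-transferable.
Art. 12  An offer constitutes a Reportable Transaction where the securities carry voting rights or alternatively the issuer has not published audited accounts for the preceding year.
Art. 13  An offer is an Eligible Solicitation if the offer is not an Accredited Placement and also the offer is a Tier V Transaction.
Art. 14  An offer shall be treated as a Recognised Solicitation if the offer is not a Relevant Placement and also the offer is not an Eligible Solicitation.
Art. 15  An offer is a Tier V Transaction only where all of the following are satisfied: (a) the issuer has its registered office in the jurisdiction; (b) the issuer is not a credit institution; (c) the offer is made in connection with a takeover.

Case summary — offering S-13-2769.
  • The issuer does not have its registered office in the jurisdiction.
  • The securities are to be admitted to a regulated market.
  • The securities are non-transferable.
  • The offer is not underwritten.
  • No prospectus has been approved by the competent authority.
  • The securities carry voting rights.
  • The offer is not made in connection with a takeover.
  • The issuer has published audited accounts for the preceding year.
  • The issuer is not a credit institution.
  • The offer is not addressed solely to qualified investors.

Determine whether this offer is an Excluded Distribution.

article 10 — Critical Transaction: [the offer is not made in connection with a takeover? yes] AND [the offer is underwritten? no] AND [the offer is not addressed solely to qualified investors? yes] → not satisfied.
article 8 — Relevant Placement: [Critical Transaction (article 10)? no] AND [the securities are not to be admitted to a regulated market? no] → not satisfied.
article 7 — Accredited Placement: [no prospectus has been approved by the competent authority? yes] OR [the issuer has published audited accounts for the preceding year? yes] → satisfied.
article 15 — Tier V Transaction: [the issuer has its registered office in the jurisdiction? no] AND [the issuer is not a credit institution? yes] AND [the offer is made in connection with a takeover? no] → not satisfied.
article 13 — Eligible Solicitation: [not an Accredited Placement (article 7)? no] AND [Tier V Transaction (article 15)? no] → not satisfied.
article 14 — Recognised Solicitation: [not a Relevant Placement (article 8)? yes] AND [not an Eligible Solicitation (article 13)? yes] → satisfied.
article 9 — Assessable Issuance: [the issuer has its registered office in the jurisdiction? no] OR [the issuer is not a credit institution? yes] → satisfied.
article 2 — Authorised Scheme: [the securities are not to be admitted to a regulated market? no] AND [the issuer has not published audited accounts for the preceding year? no] → not satisfied.
article 3 — Supervised Transaction: [Assessable Issuance (article 9)? yes] AND [Authorised Scheme (article 2)? no] → not satisfied.
article 1 — Class-F Scheme: [the issuer is not a credit institution? yes] OR [the securities are transferable? no] → satisfied.
article 11 — Critical Issuance: not a Class-F Scheme (article 1)? no; the securities carry voting rights? yes; the securities are non-transferable? yes — 2 of 3 hold (need ≥2) → satisfied.
article 5 — Standard Transaction: [not a Supervised Transaction (article 3)? yes] AND [Critical Issuance (article 11)? yes] → satisfied.
article 4 — Excluded Distribution: [Recognised Solicitation (article 14)? yes] AND [Standard Transaction (article 5)? yes] → satisfied.

Yes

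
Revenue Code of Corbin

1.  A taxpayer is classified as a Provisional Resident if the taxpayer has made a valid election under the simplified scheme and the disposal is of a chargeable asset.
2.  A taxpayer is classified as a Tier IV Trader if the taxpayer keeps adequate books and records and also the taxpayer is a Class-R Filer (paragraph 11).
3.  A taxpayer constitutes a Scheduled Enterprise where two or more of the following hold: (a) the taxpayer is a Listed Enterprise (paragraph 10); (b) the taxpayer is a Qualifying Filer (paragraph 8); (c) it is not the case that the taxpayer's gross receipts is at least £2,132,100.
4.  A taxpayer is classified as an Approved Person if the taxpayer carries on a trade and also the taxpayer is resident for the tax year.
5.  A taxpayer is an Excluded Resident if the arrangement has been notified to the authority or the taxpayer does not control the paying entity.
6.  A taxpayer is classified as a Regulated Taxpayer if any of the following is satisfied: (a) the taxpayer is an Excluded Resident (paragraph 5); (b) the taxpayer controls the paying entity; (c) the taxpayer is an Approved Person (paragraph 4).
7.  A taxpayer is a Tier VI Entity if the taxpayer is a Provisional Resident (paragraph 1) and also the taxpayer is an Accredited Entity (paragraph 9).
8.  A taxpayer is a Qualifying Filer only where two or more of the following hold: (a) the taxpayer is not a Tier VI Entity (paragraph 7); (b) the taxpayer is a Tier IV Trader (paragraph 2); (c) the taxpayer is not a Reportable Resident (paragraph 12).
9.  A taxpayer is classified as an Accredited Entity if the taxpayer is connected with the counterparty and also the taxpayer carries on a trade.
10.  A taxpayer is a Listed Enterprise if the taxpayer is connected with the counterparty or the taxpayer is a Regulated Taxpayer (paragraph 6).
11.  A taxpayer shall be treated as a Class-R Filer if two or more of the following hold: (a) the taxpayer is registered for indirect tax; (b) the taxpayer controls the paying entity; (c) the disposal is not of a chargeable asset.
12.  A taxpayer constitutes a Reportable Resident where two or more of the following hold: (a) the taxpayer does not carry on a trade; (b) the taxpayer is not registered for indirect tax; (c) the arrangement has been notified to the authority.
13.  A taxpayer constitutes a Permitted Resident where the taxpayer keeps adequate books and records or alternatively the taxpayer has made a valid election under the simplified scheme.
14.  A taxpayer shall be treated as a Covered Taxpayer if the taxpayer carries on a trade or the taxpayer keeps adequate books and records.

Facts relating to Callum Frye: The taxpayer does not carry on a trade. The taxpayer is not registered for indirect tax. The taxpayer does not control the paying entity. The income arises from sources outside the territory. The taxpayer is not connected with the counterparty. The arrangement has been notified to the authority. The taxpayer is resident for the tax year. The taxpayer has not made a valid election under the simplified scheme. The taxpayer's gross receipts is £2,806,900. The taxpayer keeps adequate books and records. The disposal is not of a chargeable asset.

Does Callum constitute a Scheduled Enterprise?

Under paragraph 5: the arrangement has been notified to the authority? yes; or the taxpayer does not control the paying entity? yes. So the taxpayer is an Excluded Resident.
Under paragraph 4: the taxpayer carries on a trade? no; and the taxpayer is resident for the tax year? yes. So the taxpayer is not an Approved Person.
Under paragraph 6: Excluded Resident (paragraph 5)? yes; or the taxpayer controls the paying entity? no; or Approved Person (paragraph 4)? no. So the taxpayer is a Regulated Taxpayer.
Under paragraph 10: the taxpayer is connected with the counterparty? no; or Regulated Taxpayer (paragraph 6)? yes. So the taxpayer is a Listed Enterprise.
Under paragraph 1: the taxpayer has made a valid election under the simplified scheme? no; and the disposal is of a chargeable asset? no. So the taxpayer is not a Provisional Resident.
Under paragraph 9: the taxpayer is connected with the counterparty? no; and the taxpayer carries on a trade? no. So the taxpayer is not an Accredited Entity.
Under paragraph 7: Provisional Resident (paragraph 1)? no; and Accredited Entity (paragraph 9)? no. So the taxpayer is not a Tier VI Entity.
Under paragraph 11: the taxpayer is registered for indirect tax? no; the taxpayer controls the paying entity? no; the disposal is not of a chargeable asset? yes — 1 of 3 hold (need ≥2) → not satisfied.
Under paragraph 2: the taxpayer keeps adequate books and records? yes; and Class-R Filer (paragraph 11)? no. So the taxpayer is not a Tier IV Trader.
Under paragraph 12: the taxpayer does not carry on a trade? yes; the taxpayer is not registered for indirect tax? yes; the arrangement has been notified to the authority? yes — 3 of 3 hold (need ≥2) → satisfied.
Under paragraph 8: not a Tier VI Entity (paragraph 7)? yes; Tier IV Trader (paragraph 2)? no; not a Reportable Resident (paragraph 12)? no — 1 of 3 hold (need ≥2) → not satisfied.
Under paragraph 3: Listed Enterprise (paragraph 10)? yes; Qualifying Filer (paragraph 8)? no; taxpayer's gross receipts: £2,806,900 ≥ £2,132,100? yes, so negated condition no — 1 of 3 hold (need ≥2) → not satisfied.

No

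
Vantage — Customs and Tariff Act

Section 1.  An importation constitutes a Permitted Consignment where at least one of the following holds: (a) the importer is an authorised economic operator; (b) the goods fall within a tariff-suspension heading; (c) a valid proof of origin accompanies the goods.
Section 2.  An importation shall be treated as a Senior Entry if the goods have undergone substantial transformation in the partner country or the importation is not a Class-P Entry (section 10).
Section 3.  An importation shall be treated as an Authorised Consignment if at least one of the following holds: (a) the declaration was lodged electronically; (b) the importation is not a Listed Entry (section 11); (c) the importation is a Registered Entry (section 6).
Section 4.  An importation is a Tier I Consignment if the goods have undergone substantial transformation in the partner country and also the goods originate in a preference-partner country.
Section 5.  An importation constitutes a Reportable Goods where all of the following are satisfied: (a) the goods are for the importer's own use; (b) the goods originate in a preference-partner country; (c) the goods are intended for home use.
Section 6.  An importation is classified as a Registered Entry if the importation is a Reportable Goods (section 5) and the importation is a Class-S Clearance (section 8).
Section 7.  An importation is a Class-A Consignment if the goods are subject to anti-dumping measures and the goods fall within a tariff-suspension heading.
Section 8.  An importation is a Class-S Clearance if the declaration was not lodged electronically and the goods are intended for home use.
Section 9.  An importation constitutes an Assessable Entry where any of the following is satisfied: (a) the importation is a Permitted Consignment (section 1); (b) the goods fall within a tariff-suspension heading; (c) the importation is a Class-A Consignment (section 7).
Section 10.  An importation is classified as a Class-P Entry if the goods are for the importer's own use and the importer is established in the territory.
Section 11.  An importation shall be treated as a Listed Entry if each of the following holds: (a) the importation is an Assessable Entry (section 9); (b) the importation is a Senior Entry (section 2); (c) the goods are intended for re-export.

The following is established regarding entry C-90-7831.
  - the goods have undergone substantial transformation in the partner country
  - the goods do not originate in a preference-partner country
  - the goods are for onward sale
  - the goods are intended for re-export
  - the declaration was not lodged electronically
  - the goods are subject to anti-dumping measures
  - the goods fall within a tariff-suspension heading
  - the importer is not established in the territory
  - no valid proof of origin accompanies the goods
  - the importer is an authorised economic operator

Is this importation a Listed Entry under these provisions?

Under section 1: the importer is an authorised economic operator? yes; or the goods fall within a tariff-suspension heading? yes; or a valid proof of origin accompanies the goods? no. So the importation is a Permitted Consignment.
Under section 7: the goods are subject to anti-dumping measures? yes; and the goods fall within a tariff-suspension heading? yes. So the importation is a Class-A Consignment.
Under section 9: Permitted Consignment (section 1)? yes; or the goods fall within a tariff-suspension heading? yes; or Class-A Consignment (section 7)? yes. So the importation is an Assessable Entry.
Under section 10: the goods are for the importer's own use? no; and the importer is established in the territory? no. So the importation is not a Class-P Entry.
Under section 2: the goods have undergone substantial transformation in the partner country? yes; or not a Class-P Entry (section 10)? yes. So the importation is a Senior Entry.
Under section 11: Assessable Entry (section 9)? yes; and Senior Entry (section 2)? yes; and the goods are intended for re-export? yes. So the importation is a Listed Entry.

Yes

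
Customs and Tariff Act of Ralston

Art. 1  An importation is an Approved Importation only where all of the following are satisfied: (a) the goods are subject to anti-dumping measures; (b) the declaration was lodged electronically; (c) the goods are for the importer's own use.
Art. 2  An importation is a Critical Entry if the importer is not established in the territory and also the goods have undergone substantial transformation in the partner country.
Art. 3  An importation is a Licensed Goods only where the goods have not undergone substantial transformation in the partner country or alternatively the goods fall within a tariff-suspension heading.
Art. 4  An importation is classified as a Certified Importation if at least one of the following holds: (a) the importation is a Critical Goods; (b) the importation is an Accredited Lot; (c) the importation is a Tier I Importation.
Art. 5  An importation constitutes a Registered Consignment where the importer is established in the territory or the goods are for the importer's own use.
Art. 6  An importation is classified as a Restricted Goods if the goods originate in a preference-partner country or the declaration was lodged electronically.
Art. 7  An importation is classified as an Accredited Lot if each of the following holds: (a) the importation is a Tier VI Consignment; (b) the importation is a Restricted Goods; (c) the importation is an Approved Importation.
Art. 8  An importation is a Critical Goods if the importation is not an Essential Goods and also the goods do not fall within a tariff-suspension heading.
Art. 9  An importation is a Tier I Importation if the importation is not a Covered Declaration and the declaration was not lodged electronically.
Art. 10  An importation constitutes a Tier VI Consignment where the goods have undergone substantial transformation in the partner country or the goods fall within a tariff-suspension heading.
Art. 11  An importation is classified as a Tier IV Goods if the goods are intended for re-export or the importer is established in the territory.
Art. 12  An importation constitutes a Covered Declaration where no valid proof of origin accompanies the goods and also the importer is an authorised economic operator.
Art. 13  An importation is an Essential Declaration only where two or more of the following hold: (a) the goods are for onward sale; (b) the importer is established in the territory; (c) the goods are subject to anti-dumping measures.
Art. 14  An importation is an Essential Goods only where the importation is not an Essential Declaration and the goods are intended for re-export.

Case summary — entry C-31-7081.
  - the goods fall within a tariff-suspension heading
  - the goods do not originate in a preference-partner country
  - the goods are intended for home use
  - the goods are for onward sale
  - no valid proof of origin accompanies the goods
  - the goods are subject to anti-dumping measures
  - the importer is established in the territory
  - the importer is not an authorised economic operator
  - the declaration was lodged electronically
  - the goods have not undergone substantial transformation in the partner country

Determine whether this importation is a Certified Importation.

No

article 13 — Essential Declaration: the goods are for onward sale? yes; the importer is established in the territory? yes; the goods are subject to anti-dumping measures? yes — 3 of 3 hold (need ≥2) → satisfied.
article 14 — Essential Goods: [not an Essential Declaration (article 13)? no] AND [the goods are intended for re-export? no] → not satisfied.
article 8 — Critical Goods: [not an Essential Goods (article 14)? yes] AND [the goods do not fall within a tariff-suspension heading? no] → not satisfied.
article 10 — Tier VI Consignment: [the goods have undergone substantial transformation in the partner country? no] OR [the goods fall within a tariff-suspension heading? yes] → satisfied.
article 6 — Restricted Goods: [the goods originate in a preference-partner country? no] OR [the declaration was lodged electronically? yes] → satisfied.
article 1 — Approved Importation: [the goods are subject to anti-dumping measures? yes] AND [the declaration was lodged electronically? yes] AND [the goods are for the importer's own use? no] → not satisfied.
article 7 — Accredited Lot: [Tier VI Consignment (article 10)? yes] AND [Restricted Goods (article 6)? yes] AND [Approved Importation (article 1)? no] → not satisfied.
article 12 — Covered Declaration: [no valid proof of origin accompanies the goods? yes] AND [the importer is an authorised economic operator? no] → not satisfied.
article 9 — Tier I Importation: [not a Covered Declaration (article 12)? yes] AND [the declaration was not lodged electronically? no] → not satisfied.
article 4 — Certified Importation: [Critical Goods (article 8)? no] OR [Accredited Lot (article 7)? no] OR [Tier I Importation (article 9)? no] → not satisfied.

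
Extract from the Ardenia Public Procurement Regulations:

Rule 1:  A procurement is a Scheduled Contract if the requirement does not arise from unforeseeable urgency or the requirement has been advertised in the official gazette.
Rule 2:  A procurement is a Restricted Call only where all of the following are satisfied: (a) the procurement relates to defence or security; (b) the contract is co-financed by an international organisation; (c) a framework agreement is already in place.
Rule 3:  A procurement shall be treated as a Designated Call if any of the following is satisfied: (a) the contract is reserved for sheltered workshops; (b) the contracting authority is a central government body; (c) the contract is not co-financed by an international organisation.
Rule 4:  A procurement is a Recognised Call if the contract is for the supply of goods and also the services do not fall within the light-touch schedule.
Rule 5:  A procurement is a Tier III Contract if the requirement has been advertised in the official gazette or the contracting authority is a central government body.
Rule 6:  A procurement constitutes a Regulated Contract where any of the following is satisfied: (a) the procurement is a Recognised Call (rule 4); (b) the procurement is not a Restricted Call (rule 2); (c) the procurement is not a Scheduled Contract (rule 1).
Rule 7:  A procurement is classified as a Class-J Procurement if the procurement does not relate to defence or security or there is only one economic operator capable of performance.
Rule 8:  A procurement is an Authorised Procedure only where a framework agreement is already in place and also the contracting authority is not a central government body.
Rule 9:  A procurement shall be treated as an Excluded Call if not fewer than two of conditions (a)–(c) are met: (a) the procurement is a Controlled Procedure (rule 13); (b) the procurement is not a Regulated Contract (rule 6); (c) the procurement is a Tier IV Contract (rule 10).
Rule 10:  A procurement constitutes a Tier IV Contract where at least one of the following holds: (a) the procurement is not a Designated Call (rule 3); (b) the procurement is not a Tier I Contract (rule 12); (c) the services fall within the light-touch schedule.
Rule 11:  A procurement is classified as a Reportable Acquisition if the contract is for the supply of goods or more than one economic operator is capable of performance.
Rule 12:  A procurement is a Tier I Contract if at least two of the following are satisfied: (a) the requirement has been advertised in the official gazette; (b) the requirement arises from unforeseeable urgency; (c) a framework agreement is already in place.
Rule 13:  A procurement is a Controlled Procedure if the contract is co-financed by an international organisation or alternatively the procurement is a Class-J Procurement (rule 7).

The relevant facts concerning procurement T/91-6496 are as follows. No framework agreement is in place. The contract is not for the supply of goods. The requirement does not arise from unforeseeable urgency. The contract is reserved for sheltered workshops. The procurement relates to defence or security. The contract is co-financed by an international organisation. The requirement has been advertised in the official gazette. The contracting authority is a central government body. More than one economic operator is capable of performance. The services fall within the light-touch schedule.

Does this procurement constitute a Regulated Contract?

Under rule 4: the contract is for the supply of goods? no; and the services do not fall within the light-touch schedule? no. So the procurement is not a Recognised Call.
Under rule 2: the procurement relates to defence or security? yes; and the contract is co-financed by an international organisation? yes; and a framework agreement is already in place? no. So the procurement is not a Restricted Call.
Under rule 1: the requirement does not arise from unforeseeable urgency? yes; or the requirement has been advertised in the official gazette? yes. So the procurement is a Scheduled Contract.
Under rule 6: Recognised Call (rule 4)? no; or not a Restricted Call (rule 2)? yes; or not a Scheduled Contract (rule 1)? no. So the procurement is a Regulated Contract.

Yes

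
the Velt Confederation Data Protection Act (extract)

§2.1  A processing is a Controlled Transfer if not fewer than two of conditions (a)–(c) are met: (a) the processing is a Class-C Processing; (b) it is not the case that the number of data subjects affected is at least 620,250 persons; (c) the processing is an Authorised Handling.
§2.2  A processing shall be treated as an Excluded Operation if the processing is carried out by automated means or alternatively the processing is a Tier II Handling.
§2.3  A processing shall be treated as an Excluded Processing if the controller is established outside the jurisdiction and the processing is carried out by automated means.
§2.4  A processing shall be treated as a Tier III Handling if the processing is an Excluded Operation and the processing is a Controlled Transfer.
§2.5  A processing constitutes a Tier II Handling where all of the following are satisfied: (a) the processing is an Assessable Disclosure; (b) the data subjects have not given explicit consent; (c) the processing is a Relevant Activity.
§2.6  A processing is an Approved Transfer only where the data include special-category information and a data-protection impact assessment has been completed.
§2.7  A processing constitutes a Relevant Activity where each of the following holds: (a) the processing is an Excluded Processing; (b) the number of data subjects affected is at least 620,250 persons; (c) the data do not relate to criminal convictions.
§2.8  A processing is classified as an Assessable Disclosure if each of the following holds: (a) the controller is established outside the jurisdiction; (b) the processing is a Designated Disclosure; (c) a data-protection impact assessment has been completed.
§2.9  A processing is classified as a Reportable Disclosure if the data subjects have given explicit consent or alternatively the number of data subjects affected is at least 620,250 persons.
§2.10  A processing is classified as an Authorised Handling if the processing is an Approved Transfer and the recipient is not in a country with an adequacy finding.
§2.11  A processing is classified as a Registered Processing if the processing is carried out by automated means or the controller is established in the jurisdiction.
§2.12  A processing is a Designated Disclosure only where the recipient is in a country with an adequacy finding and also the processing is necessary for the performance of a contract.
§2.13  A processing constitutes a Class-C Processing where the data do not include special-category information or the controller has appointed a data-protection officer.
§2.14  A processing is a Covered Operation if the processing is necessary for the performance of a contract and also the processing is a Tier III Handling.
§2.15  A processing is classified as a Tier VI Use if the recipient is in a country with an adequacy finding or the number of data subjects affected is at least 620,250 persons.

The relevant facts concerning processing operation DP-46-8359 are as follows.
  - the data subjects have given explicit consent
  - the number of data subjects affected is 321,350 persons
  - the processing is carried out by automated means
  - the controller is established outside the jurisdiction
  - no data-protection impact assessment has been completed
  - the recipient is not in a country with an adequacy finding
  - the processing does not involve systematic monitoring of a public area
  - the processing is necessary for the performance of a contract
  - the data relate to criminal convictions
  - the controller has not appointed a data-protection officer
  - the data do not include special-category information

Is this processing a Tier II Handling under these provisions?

No

Under §2.12: the recipient is in a country with an adequacy finding? no; and the processing is necessary for the performance of a contract? yes. So the processing is not a Designated Disclosure.
Under §2.8: the controller is established outside the jurisdiction? yes; and Designated Disclosure (§2.12)? no; and a data-protection impact assessment has been completed? no. So the processing is not an Assessable Disclosure.
Under §2.3: the controller is established outside the jurisdiction? yes; and the processing is carried out by automated means? yes. So the processing is an Excluded Processing.
Under §2.7: Excluded Processing (§2.3)? yes; and number of data subjects affected: 321,350 persons ≥ 620,250 persons? no; and the data do not relate to criminal convictions? no. So the processing is not a Relevant Activity.
Under §2.5: Assessable Disclosure (§2.8)? no; and the data subjects have not given explicit consent? no; and Relevant Activity (§2.7)? no. So the processing is not a Tier II Handling.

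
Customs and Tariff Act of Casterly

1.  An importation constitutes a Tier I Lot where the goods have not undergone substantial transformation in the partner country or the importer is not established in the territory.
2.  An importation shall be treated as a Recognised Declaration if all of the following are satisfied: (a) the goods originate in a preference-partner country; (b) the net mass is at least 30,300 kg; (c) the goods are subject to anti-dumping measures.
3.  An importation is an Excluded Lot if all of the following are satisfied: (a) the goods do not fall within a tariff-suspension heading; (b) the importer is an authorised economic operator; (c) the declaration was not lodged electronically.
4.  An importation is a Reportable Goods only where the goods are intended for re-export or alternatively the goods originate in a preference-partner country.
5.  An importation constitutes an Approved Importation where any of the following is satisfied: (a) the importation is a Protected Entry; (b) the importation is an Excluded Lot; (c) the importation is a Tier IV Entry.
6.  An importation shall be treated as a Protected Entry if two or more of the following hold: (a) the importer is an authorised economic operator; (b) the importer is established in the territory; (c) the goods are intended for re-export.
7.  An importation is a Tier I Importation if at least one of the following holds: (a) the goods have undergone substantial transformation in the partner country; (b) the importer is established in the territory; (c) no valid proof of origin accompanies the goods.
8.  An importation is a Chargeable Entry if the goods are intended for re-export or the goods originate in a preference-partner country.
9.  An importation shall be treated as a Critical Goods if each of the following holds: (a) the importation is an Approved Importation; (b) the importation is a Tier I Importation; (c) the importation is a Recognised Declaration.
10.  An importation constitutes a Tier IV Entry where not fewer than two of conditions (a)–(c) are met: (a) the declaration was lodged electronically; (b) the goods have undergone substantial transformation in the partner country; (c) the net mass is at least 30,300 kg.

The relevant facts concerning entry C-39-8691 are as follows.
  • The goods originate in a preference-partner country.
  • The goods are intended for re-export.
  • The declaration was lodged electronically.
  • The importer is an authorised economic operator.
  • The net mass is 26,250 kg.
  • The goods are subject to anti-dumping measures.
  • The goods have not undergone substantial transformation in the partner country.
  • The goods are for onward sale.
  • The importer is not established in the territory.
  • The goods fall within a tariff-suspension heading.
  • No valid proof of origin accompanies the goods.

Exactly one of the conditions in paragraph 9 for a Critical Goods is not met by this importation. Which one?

paragraph 6 — Protected Entry: the importer is an authorised economic operator? yes; the importer is established in the territory? no; the goods are intended for re-export? yes — 2 of 3 hold (need ≥2) → satisfied.
paragraph 3 — Excluded Lot: [the goods do not fall within a tariff-suspension heading? no] AND [the importer is an authorised economic operator? yes] AND [the declaration was not lodged electronically? no] → not satisfied.
paragraph 10 — Tier IV Entry: the declaration was lodged electronically? yes; the goods have undergone substantial transformation in the partner country? no; net mass: 26,250 kg ≥ 30,300 kg? no — 1 of 3 hold (need ≥2) → not satisfied.
paragraph 5 — Approved Importation: [Protected Entry (paragraph 6)? yes] OR [Excluded Lot (paragraph 3)? no] OR [Tier IV Entry (paragraph 10)? no] → satisfied.
paragraph 7 — Tier I Importation: [the goods have undergone substantial transformation in the partner country? no] OR [the importer is established in the territory? no] OR [no valid proof of origin accompanies the goods? yes] → satisfied.
paragraph 2 — Recognised Declaration: [the goods originate in a preference-partner country? yes] AND [net mass: 26,250 kg ≥ 30,300 kg? no] AND [the goods are subject to anti-dumping measures? yes] → not satisfied.
paragraph 9 — Critical Goods: [Approved Importation (paragraph 5)? yes] AND [Tier I Importation (paragraph 7)? yes] AND [Recognised Declaration (paragraph 2)? no] → not satisfied.

Recognised Declaration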